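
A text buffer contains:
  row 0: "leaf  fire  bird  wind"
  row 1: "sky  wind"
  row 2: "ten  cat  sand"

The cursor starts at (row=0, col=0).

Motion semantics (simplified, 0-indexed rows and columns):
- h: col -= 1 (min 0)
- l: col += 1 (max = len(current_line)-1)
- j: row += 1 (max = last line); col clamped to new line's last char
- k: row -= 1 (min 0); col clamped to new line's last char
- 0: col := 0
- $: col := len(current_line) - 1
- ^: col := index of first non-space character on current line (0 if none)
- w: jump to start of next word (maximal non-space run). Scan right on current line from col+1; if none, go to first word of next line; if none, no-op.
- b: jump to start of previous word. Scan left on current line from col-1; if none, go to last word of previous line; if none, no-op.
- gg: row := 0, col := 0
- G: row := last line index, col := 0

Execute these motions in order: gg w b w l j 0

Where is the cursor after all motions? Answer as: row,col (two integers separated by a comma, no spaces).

Answer: 1,0

Derivation:
After 1 (gg): row=0 col=0 char='l'
After 2 (w): row=0 col=6 char='f'
After 3 (b): row=0 col=0 char='l'
After 4 (w): row=0 col=6 char='f'
After 5 (l): row=0 col=7 char='i'
After 6 (j): row=1 col=7 char='n'
After 7 (0): row=1 col=0 char='s'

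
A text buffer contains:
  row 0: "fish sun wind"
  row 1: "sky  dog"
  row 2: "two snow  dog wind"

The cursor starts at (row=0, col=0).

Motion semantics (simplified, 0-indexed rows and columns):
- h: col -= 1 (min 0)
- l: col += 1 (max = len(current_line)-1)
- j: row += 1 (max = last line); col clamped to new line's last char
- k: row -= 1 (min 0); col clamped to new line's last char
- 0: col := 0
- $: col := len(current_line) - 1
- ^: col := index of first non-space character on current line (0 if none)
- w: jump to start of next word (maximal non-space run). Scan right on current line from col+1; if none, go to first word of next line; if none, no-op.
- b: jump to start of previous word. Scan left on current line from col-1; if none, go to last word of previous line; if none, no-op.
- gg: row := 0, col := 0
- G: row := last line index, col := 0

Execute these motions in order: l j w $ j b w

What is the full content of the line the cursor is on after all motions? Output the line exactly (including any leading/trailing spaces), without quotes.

After 1 (l): row=0 col=1 char='i'
After 2 (j): row=1 col=1 char='k'
After 3 (w): row=1 col=5 char='d'
After 4 ($): row=1 col=7 char='g'
After 5 (j): row=2 col=7 char='w'
After 6 (b): row=2 col=4 char='s'
After 7 (w): row=2 col=10 char='d'

Answer: two snow  dog wind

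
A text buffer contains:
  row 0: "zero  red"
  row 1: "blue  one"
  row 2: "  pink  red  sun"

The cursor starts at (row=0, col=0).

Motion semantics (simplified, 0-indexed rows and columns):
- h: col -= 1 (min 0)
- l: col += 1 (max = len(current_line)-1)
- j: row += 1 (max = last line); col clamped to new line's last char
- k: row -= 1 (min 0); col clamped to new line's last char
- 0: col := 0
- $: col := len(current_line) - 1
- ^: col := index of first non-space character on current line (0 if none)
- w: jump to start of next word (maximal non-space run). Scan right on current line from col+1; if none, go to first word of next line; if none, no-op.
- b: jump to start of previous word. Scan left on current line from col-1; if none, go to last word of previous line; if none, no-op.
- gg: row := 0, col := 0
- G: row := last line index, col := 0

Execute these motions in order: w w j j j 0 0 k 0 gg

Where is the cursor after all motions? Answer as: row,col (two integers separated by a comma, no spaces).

After 1 (w): row=0 col=6 char='r'
After 2 (w): row=1 col=0 char='b'
After 3 (j): row=2 col=0 char='_'
After 4 (j): row=2 col=0 char='_'
After 5 (j): row=2 col=0 char='_'
After 6 (0): row=2 col=0 char='_'
After 7 (0): row=2 col=0 char='_'
After 8 (k): row=1 col=0 char='b'
After 9 (0): row=1 col=0 char='b'
After 10 (gg): row=0 col=0 char='z'

Answer: 0,0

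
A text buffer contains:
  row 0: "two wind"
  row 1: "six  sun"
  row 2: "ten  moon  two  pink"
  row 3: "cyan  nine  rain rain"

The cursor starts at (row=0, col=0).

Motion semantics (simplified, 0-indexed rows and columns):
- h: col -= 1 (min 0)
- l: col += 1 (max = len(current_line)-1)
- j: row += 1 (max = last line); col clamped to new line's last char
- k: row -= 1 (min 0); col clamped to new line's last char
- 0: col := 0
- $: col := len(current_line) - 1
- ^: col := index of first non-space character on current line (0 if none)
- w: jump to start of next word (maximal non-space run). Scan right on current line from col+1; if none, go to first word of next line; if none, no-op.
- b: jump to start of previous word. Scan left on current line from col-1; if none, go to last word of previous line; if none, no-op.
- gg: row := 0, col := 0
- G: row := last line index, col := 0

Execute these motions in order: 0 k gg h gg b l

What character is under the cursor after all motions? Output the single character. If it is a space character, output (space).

Answer: w

Derivation:
After 1 (0): row=0 col=0 char='t'
After 2 (k): row=0 col=0 char='t'
After 3 (gg): row=0 col=0 char='t'
After 4 (h): row=0 col=0 char='t'
After 5 (gg): row=0 col=0 char='t'
After 6 (b): row=0 col=0 char='t'
After 7 (l): row=0 col=1 char='w'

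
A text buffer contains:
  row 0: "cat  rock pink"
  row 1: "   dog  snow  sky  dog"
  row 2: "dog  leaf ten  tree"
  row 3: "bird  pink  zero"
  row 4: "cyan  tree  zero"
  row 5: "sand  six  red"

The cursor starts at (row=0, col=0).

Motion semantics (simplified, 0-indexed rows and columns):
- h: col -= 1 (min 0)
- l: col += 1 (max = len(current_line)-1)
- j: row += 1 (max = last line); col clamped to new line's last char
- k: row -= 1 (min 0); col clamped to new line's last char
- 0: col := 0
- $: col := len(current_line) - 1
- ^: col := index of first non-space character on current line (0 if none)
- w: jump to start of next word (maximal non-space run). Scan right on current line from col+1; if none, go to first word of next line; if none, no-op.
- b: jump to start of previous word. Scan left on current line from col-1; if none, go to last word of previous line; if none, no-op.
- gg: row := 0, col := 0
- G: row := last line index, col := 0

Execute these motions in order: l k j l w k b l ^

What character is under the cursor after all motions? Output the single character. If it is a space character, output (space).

After 1 (l): row=0 col=1 char='a'
After 2 (k): row=0 col=1 char='a'
After 3 (j): row=1 col=1 char='_'
After 4 (l): row=1 col=2 char='_'
After 5 (w): row=1 col=3 char='d'
After 6 (k): row=0 col=3 char='_'
After 7 (b): row=0 col=0 char='c'
After 8 (l): row=0 col=1 char='a'
After 9 (^): row=0 col=0 char='c'

Answer: c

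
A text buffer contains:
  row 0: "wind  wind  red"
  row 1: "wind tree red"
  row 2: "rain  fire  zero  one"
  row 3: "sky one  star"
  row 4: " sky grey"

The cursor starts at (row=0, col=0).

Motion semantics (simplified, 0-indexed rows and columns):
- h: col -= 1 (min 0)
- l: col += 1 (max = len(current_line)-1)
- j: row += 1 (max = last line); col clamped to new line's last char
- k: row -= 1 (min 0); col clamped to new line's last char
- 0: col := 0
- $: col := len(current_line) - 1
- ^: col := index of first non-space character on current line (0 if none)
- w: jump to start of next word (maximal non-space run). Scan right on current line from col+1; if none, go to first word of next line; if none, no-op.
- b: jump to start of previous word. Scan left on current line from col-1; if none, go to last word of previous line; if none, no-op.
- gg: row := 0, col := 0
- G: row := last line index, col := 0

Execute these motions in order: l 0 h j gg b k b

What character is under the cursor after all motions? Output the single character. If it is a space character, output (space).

Answer: w

Derivation:
After 1 (l): row=0 col=1 char='i'
After 2 (0): row=0 col=0 char='w'
After 3 (h): row=0 col=0 char='w'
After 4 (j): row=1 col=0 char='w'
After 5 (gg): row=0 col=0 char='w'
After 6 (b): row=0 col=0 char='w'
After 7 (k): row=0 col=0 char='w'
After 8 (b): row=0 col=0 char='w'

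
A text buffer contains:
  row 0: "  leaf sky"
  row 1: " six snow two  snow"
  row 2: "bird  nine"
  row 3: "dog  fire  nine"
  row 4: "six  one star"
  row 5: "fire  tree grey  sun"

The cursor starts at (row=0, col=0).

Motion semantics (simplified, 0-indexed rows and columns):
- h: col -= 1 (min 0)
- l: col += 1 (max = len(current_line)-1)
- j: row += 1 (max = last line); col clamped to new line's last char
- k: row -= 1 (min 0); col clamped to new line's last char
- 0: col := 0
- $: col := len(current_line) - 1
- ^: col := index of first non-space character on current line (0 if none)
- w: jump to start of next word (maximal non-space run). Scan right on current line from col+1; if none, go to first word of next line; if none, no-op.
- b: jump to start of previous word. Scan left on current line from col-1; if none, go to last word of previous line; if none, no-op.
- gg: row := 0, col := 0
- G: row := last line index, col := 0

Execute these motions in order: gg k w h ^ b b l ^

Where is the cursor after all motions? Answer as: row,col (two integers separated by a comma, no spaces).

Answer: 0,2

Derivation:
After 1 (gg): row=0 col=0 char='_'
After 2 (k): row=0 col=0 char='_'
After 3 (w): row=0 col=2 char='l'
After 4 (h): row=0 col=1 char='_'
After 5 (^): row=0 col=2 char='l'
After 6 (b): row=0 col=2 char='l'
After 7 (b): row=0 col=2 char='l'
After 8 (l): row=0 col=3 char='e'
After 9 (^): row=0 col=2 char='l'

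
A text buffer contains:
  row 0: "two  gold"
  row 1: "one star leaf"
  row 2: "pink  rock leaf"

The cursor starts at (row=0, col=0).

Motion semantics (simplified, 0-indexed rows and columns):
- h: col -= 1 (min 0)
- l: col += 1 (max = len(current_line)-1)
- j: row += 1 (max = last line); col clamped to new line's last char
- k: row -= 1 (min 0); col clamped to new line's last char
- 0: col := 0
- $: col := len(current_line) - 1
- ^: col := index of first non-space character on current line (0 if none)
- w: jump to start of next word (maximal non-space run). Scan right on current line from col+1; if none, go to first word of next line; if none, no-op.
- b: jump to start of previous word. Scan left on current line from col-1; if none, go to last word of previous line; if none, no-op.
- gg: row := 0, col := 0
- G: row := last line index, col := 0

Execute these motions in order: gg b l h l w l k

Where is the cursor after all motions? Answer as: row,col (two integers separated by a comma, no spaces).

After 1 (gg): row=0 col=0 char='t'
After 2 (b): row=0 col=0 char='t'
After 3 (l): row=0 col=1 char='w'
After 4 (h): row=0 col=0 char='t'
After 5 (l): row=0 col=1 char='w'
After 6 (w): row=0 col=5 char='g'
After 7 (l): row=0 col=6 char='o'
After 8 (k): row=0 col=6 char='o'

Answer: 0,6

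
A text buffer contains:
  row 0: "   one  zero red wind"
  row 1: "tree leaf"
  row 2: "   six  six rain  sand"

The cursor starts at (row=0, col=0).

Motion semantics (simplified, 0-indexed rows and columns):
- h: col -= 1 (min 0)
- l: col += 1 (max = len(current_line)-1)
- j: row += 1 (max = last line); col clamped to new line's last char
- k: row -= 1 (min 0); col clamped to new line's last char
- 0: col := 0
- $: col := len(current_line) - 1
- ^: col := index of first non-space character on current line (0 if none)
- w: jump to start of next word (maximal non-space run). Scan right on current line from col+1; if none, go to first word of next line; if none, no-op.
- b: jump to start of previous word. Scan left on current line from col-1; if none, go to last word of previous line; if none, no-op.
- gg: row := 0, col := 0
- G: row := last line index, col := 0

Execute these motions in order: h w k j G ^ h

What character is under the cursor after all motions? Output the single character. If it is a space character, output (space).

After 1 (h): row=0 col=0 char='_'
After 2 (w): row=0 col=3 char='o'
After 3 (k): row=0 col=3 char='o'
After 4 (j): row=1 col=3 char='e'
After 5 (G): row=2 col=0 char='_'
After 6 (^): row=2 col=3 char='s'
After 7 (h): row=2 col=2 char='_'

Answer: (space)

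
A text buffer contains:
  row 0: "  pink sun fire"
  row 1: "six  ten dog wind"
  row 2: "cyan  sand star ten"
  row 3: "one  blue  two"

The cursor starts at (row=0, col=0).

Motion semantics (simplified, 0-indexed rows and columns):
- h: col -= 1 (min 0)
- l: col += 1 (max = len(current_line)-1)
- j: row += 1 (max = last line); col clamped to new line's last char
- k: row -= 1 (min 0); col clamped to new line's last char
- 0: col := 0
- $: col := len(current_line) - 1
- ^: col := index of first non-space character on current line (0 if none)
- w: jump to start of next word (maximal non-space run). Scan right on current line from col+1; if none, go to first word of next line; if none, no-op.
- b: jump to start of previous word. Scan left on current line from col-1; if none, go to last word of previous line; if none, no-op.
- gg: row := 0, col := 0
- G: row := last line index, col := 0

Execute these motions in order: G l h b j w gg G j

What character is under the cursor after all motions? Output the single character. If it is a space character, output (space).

After 1 (G): row=3 col=0 char='o'
After 2 (l): row=3 col=1 char='n'
After 3 (h): row=3 col=0 char='o'
After 4 (b): row=2 col=16 char='t'
After 5 (j): row=3 col=13 char='o'
After 6 (w): row=3 col=13 char='o'
After 7 (gg): row=0 col=0 char='_'
After 8 (G): row=3 col=0 char='o'
After 9 (j): row=3 col=0 char='o'

Answer: o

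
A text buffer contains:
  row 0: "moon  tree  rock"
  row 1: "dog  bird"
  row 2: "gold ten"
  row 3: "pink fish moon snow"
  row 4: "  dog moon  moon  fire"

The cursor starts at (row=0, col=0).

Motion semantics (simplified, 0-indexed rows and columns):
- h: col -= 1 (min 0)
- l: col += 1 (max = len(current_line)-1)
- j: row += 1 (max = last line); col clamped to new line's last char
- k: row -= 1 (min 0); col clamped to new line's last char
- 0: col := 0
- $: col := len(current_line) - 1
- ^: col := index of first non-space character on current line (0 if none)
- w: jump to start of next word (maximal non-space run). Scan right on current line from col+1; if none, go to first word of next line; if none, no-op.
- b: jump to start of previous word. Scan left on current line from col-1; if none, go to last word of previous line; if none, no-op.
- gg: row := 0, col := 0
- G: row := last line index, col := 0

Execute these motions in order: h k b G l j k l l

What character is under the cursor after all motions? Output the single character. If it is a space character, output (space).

Answer: k

Derivation:
After 1 (h): row=0 col=0 char='m'
After 2 (k): row=0 col=0 char='m'
After 3 (b): row=0 col=0 char='m'
After 4 (G): row=4 col=0 char='_'
After 5 (l): row=4 col=1 char='_'
After 6 (j): row=4 col=1 char='_'
After 7 (k): row=3 col=1 char='i'
After 8 (l): row=3 col=2 char='n'
After 9 (l): row=3 col=3 char='k'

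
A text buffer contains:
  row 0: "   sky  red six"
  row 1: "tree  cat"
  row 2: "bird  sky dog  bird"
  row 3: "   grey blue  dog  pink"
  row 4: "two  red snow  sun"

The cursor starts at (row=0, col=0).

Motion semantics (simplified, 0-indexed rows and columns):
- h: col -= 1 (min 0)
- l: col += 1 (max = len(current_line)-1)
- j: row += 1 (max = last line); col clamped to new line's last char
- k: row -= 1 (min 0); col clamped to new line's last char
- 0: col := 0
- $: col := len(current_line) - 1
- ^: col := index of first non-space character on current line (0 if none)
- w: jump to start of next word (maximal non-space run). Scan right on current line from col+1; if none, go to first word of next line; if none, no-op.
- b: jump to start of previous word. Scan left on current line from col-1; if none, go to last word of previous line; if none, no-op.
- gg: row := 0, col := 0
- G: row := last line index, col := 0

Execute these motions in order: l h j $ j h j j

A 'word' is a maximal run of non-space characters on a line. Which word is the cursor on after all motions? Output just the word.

Answer: red

Derivation:
After 1 (l): row=0 col=1 char='_'
After 2 (h): row=0 col=0 char='_'
After 3 (j): row=1 col=0 char='t'
After 4 ($): row=1 col=8 char='t'
After 5 (j): row=2 col=8 char='y'
After 6 (h): row=2 col=7 char='k'
After 7 (j): row=3 col=7 char='_'
After 8 (j): row=4 col=7 char='d'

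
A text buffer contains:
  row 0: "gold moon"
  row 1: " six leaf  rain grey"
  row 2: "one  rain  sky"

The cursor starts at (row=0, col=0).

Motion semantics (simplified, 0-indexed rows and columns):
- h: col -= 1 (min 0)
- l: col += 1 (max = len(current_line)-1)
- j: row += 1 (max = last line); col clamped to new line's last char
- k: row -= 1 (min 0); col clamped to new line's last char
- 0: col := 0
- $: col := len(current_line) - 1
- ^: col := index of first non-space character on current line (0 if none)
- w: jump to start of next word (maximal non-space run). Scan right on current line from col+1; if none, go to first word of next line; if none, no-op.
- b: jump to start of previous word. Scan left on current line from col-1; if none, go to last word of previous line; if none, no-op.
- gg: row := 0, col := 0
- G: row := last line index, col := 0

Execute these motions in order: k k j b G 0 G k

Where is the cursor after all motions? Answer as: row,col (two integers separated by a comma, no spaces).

After 1 (k): row=0 col=0 char='g'
After 2 (k): row=0 col=0 char='g'
After 3 (j): row=1 col=0 char='_'
After 4 (b): row=0 col=5 char='m'
After 5 (G): row=2 col=0 char='o'
After 6 (0): row=2 col=0 char='o'
After 7 (G): row=2 col=0 char='o'
After 8 (k): row=1 col=0 char='_'

Answer: 1,0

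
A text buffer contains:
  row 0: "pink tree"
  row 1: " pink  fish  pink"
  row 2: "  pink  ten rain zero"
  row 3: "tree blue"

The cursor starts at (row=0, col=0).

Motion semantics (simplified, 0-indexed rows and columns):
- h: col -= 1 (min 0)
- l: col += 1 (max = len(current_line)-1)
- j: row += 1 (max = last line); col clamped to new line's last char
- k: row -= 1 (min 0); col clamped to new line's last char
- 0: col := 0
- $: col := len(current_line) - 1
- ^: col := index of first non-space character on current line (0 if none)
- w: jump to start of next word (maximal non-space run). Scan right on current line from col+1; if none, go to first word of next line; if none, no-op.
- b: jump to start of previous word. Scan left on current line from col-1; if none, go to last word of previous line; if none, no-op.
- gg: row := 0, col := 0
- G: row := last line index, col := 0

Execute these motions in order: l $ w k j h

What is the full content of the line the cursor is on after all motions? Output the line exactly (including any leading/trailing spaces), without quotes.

Answer:  pink  fish  pink

Derivation:
After 1 (l): row=0 col=1 char='i'
After 2 ($): row=0 col=8 char='e'
After 3 (w): row=1 col=1 char='p'
After 4 (k): row=0 col=1 char='i'
After 5 (j): row=1 col=1 char='p'
After 6 (h): row=1 col=0 char='_'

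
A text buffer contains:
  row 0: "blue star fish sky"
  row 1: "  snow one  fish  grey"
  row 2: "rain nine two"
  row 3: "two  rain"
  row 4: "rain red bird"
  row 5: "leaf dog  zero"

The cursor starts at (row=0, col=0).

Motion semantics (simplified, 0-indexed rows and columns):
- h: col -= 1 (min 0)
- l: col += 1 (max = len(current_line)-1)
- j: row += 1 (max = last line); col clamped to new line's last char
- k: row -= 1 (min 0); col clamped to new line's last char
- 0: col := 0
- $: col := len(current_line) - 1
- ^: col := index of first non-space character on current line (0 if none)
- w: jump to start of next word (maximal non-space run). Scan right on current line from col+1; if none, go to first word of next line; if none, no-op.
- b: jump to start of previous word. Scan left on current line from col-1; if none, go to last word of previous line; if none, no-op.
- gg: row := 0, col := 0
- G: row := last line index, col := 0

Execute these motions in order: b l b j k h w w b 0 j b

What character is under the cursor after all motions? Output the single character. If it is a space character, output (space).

After 1 (b): row=0 col=0 char='b'
After 2 (l): row=0 col=1 char='l'
After 3 (b): row=0 col=0 char='b'
After 4 (j): row=1 col=0 char='_'
After 5 (k): row=0 col=0 char='b'
After 6 (h): row=0 col=0 char='b'
After 7 (w): row=0 col=5 char='s'
After 8 (w): row=0 col=10 char='f'
After 9 (b): row=0 col=5 char='s'
After 10 (0): row=0 col=0 char='b'
After 11 (j): row=1 col=0 char='_'
After 12 (b): row=0 col=15 char='s'

Answer: s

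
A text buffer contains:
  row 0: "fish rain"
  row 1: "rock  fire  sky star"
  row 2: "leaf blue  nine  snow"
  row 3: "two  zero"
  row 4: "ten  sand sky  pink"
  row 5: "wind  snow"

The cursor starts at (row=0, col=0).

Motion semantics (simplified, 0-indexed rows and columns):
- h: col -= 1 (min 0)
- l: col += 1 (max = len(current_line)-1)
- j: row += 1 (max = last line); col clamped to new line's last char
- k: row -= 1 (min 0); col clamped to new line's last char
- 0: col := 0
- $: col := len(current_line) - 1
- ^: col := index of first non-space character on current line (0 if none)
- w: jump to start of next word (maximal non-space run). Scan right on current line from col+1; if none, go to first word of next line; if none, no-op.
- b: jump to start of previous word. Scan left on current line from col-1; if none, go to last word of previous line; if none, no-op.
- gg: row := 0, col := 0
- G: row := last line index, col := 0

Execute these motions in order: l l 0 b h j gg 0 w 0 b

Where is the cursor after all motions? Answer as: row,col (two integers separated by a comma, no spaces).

Answer: 0,0

Derivation:
After 1 (l): row=0 col=1 char='i'
After 2 (l): row=0 col=2 char='s'
After 3 (0): row=0 col=0 char='f'
After 4 (b): row=0 col=0 char='f'
After 5 (h): row=0 col=0 char='f'
After 6 (j): row=1 col=0 char='r'
After 7 (gg): row=0 col=0 char='f'
After 8 (0): row=0 col=0 char='f'
After 9 (w): row=0 col=5 char='r'
After 10 (0): row=0 col=0 char='f'
After 11 (b): row=0 col=0 char='f'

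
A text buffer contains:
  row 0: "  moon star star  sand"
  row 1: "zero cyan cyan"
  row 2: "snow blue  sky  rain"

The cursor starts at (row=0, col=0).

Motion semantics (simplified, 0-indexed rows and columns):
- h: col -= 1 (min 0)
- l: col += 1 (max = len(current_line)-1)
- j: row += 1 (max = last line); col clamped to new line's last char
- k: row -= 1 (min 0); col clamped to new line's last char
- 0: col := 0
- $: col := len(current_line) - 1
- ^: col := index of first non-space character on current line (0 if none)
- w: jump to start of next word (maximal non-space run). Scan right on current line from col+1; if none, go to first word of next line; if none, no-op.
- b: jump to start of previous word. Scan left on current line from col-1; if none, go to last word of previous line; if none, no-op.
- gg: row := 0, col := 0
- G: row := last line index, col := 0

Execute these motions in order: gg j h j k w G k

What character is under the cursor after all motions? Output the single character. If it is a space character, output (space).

After 1 (gg): row=0 col=0 char='_'
After 2 (j): row=1 col=0 char='z'
After 3 (h): row=1 col=0 char='z'
After 4 (j): row=2 col=0 char='s'
After 5 (k): row=1 col=0 char='z'
After 6 (w): row=1 col=5 char='c'
After 7 (G): row=2 col=0 char='s'
After 8 (k): row=1 col=0 char='z'

Answer: z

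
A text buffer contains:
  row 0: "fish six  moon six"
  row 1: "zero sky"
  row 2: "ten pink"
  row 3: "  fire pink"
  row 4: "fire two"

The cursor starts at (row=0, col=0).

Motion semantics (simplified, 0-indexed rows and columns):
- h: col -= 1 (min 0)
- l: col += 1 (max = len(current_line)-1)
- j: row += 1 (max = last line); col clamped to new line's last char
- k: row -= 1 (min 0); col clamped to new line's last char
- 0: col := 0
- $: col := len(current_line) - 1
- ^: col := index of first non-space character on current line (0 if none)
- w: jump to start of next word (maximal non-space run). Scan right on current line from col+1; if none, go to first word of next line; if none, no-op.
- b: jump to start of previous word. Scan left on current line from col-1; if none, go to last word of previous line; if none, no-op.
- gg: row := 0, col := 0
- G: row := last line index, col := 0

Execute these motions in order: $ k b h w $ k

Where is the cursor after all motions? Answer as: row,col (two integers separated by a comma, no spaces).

After 1 ($): row=0 col=17 char='x'
After 2 (k): row=0 col=17 char='x'
After 3 (b): row=0 col=15 char='s'
After 4 (h): row=0 col=14 char='_'
After 5 (w): row=0 col=15 char='s'
After 6 ($): row=0 col=17 char='x'
After 7 (k): row=0 col=17 char='x'

Answer: 0,17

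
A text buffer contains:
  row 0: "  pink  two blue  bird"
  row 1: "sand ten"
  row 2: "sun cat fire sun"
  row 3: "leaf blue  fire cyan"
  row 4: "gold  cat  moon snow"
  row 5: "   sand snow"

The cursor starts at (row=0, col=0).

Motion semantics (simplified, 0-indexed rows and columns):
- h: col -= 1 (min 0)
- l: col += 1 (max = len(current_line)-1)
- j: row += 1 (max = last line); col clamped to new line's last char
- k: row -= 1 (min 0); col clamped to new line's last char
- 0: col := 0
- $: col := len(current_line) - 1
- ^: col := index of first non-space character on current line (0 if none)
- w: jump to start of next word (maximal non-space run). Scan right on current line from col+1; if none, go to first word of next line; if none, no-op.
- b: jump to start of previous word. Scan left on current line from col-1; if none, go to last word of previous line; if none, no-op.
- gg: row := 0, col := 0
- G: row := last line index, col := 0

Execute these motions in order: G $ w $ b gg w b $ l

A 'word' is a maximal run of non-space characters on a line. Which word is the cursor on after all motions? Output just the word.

Answer: bird

Derivation:
After 1 (G): row=5 col=0 char='_'
After 2 ($): row=5 col=11 char='w'
After 3 (w): row=5 col=11 char='w'
After 4 ($): row=5 col=11 char='w'
After 5 (b): row=5 col=8 char='s'
After 6 (gg): row=0 col=0 char='_'
After 7 (w): row=0 col=2 char='p'
After 8 (b): row=0 col=2 char='p'
After 9 ($): row=0 col=21 char='d'
After 10 (l): row=0 col=21 char='d'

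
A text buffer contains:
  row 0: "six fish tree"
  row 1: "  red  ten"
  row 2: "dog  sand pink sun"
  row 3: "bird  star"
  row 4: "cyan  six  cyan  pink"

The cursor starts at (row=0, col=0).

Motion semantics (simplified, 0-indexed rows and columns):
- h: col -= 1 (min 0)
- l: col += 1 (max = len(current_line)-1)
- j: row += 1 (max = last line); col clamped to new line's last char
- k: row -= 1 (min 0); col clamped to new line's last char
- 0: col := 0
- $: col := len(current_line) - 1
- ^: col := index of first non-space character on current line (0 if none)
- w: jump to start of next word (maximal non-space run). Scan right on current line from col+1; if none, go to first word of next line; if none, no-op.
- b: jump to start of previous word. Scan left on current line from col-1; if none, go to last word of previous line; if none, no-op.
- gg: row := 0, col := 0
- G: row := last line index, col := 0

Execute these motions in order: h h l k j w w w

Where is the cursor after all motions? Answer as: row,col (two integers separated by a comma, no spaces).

Answer: 2,0

Derivation:
After 1 (h): row=0 col=0 char='s'
After 2 (h): row=0 col=0 char='s'
After 3 (l): row=0 col=1 char='i'
After 4 (k): row=0 col=1 char='i'
After 5 (j): row=1 col=1 char='_'
After 6 (w): row=1 col=2 char='r'
After 7 (w): row=1 col=7 char='t'
After 8 (w): row=2 col=0 char='d'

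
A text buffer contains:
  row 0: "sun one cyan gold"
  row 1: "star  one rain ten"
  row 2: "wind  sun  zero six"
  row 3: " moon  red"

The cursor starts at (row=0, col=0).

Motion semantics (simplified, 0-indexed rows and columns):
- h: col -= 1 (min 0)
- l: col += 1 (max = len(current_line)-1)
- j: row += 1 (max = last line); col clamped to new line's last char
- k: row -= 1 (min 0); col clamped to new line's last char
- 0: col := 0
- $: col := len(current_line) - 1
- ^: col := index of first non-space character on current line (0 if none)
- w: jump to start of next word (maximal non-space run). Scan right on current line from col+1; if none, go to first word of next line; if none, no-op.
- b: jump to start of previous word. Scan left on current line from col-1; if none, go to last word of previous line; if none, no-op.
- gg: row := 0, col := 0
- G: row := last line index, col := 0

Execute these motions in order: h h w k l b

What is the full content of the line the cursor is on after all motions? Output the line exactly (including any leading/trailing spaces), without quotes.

After 1 (h): row=0 col=0 char='s'
After 2 (h): row=0 col=0 char='s'
After 3 (w): row=0 col=4 char='o'
After 4 (k): row=0 col=4 char='o'
After 5 (l): row=0 col=5 char='n'
After 6 (b): row=0 col=4 char='o'

Answer: sun one cyan gold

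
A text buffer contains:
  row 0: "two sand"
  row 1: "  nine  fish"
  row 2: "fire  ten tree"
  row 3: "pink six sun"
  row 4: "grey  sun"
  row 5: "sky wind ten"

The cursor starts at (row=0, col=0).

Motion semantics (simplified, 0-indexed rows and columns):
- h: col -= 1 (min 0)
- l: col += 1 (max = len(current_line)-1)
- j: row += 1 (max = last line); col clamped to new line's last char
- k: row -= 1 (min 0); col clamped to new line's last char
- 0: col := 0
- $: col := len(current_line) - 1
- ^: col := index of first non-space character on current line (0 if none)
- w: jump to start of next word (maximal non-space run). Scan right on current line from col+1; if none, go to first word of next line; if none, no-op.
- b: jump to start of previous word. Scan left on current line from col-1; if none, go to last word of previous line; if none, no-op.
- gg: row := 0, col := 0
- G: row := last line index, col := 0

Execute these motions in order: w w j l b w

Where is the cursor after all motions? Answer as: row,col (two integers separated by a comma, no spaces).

Answer: 2,6

Derivation:
After 1 (w): row=0 col=4 char='s'
After 2 (w): row=1 col=2 char='n'
After 3 (j): row=2 col=2 char='r'
After 4 (l): row=2 col=3 char='e'
After 5 (b): row=2 col=0 char='f'
After 6 (w): row=2 col=6 char='t'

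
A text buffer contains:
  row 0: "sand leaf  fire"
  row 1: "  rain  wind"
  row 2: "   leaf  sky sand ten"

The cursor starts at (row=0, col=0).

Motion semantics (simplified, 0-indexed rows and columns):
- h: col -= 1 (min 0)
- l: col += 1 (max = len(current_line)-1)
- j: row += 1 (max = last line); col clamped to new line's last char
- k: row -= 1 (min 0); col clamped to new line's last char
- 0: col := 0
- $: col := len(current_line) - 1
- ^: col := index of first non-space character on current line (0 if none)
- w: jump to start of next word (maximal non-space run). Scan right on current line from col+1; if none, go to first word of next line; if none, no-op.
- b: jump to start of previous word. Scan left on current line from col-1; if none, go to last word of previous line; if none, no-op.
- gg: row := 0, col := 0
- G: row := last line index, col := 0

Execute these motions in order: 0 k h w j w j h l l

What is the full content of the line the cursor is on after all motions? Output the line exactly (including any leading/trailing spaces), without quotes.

Answer:    leaf  sky sand ten

Derivation:
After 1 (0): row=0 col=0 char='s'
After 2 (k): row=0 col=0 char='s'
After 3 (h): row=0 col=0 char='s'
After 4 (w): row=0 col=5 char='l'
After 5 (j): row=1 col=5 char='n'
After 6 (w): row=1 col=8 char='w'
After 7 (j): row=2 col=8 char='_'
After 8 (h): row=2 col=7 char='_'
After 9 (l): row=2 col=8 char='_'
After 10 (l): row=2 col=9 char='s'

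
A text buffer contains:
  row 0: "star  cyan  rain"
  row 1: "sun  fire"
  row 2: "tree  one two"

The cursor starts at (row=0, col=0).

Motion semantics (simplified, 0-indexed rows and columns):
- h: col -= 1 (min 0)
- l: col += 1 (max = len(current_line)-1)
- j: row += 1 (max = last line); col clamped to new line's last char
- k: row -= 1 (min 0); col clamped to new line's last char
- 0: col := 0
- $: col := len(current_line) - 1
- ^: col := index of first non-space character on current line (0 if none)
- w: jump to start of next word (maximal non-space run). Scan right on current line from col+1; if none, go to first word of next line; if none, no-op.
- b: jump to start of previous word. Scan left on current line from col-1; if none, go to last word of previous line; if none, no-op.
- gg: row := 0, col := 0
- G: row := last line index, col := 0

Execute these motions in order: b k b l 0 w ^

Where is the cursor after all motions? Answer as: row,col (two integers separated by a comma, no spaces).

Answer: 0,0

Derivation:
After 1 (b): row=0 col=0 char='s'
After 2 (k): row=0 col=0 char='s'
After 3 (b): row=0 col=0 char='s'
After 4 (l): row=0 col=1 char='t'
After 5 (0): row=0 col=0 char='s'
After 6 (w): row=0 col=6 char='c'
After 7 (^): row=0 col=0 char='s'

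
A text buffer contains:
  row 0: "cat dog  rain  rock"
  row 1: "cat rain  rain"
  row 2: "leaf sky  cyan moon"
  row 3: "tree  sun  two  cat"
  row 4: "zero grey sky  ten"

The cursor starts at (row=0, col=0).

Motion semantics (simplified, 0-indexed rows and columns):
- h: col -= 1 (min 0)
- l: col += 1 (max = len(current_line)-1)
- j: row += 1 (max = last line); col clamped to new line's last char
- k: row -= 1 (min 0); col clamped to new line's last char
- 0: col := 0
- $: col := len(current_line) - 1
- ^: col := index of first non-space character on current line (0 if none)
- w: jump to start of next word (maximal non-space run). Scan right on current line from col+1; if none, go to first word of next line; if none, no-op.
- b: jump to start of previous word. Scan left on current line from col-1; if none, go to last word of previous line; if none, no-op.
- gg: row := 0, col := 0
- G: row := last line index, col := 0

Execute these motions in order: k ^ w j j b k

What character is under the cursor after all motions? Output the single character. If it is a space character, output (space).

After 1 (k): row=0 col=0 char='c'
After 2 (^): row=0 col=0 char='c'
After 3 (w): row=0 col=4 char='d'
After 4 (j): row=1 col=4 char='r'
After 5 (j): row=2 col=4 char='_'
After 6 (b): row=2 col=0 char='l'
After 7 (k): row=1 col=0 char='c'

Answer: c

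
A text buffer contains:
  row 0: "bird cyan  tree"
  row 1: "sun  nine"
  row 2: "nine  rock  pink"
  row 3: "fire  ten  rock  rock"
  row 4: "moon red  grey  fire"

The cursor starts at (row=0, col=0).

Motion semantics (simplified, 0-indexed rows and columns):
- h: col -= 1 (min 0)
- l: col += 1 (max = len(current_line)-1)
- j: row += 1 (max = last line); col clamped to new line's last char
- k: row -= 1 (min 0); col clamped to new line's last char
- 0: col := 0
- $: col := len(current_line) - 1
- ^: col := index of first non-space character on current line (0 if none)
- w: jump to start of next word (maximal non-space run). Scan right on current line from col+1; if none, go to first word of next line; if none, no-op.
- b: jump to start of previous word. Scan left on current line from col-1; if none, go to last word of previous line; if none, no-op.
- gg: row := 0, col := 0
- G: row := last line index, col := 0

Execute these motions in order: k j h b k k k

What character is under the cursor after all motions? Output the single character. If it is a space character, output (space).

Answer: t

Derivation:
After 1 (k): row=0 col=0 char='b'
After 2 (j): row=1 col=0 char='s'
After 3 (h): row=1 col=0 char='s'
After 4 (b): row=0 col=11 char='t'
After 5 (k): row=0 col=11 char='t'
After 6 (k): row=0 col=11 char='t'
After 7 (k): row=0 col=11 char='t'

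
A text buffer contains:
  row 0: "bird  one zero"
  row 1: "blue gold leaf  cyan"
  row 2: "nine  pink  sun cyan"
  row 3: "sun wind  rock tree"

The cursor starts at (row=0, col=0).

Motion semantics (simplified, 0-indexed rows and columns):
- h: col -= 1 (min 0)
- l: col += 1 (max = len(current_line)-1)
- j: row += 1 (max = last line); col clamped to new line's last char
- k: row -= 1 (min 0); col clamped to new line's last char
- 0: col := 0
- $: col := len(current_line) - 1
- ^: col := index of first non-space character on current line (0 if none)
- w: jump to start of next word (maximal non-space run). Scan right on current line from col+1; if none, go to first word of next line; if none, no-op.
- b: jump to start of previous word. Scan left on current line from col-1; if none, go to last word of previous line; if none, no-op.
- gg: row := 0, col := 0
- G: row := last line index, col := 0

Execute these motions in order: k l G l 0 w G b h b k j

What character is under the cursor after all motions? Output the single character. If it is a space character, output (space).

Answer: s

Derivation:
After 1 (k): row=0 col=0 char='b'
After 2 (l): row=0 col=1 char='i'
After 3 (G): row=3 col=0 char='s'
After 4 (l): row=3 col=1 char='u'
After 5 (0): row=3 col=0 char='s'
After 6 (w): row=3 col=4 char='w'
After 7 (G): row=3 col=0 char='s'
After 8 (b): row=2 col=16 char='c'
After 9 (h): row=2 col=15 char='_'
After 10 (b): row=2 col=12 char='s'
After 11 (k): row=1 col=12 char='a'
After 12 (j): row=2 col=12 char='s'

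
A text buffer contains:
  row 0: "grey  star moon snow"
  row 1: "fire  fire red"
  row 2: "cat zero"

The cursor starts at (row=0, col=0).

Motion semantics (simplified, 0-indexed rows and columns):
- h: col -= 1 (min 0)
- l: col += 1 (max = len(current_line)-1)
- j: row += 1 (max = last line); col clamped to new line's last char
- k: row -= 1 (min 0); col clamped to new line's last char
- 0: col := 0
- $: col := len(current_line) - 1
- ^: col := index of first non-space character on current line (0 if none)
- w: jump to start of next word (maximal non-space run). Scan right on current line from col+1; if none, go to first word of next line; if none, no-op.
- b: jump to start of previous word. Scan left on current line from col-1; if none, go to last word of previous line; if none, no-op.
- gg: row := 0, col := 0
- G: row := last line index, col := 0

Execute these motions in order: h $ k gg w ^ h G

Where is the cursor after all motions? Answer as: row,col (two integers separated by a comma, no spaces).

After 1 (h): row=0 col=0 char='g'
After 2 ($): row=0 col=19 char='w'
After 3 (k): row=0 col=19 char='w'
After 4 (gg): row=0 col=0 char='g'
After 5 (w): row=0 col=6 char='s'
After 6 (^): row=0 col=0 char='g'
After 7 (h): row=0 col=0 char='g'
After 8 (G): row=2 col=0 char='c'

Answer: 2,0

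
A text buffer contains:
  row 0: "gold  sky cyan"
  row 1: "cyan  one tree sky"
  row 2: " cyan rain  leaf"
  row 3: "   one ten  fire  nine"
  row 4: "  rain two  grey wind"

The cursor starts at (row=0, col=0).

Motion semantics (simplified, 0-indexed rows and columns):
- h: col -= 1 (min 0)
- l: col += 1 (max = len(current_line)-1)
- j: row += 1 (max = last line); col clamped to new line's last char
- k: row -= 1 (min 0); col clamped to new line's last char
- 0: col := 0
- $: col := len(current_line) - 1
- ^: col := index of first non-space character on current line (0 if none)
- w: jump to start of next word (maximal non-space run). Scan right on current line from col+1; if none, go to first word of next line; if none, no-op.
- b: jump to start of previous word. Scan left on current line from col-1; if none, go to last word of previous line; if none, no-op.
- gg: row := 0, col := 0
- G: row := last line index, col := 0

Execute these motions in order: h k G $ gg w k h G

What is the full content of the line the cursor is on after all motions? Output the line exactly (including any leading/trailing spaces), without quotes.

After 1 (h): row=0 col=0 char='g'
After 2 (k): row=0 col=0 char='g'
After 3 (G): row=4 col=0 char='_'
After 4 ($): row=4 col=20 char='d'
After 5 (gg): row=0 col=0 char='g'
After 6 (w): row=0 col=6 char='s'
After 7 (k): row=0 col=6 char='s'
After 8 (h): row=0 col=5 char='_'
After 9 (G): row=4 col=0 char='_'

Answer:   rain two  grey wind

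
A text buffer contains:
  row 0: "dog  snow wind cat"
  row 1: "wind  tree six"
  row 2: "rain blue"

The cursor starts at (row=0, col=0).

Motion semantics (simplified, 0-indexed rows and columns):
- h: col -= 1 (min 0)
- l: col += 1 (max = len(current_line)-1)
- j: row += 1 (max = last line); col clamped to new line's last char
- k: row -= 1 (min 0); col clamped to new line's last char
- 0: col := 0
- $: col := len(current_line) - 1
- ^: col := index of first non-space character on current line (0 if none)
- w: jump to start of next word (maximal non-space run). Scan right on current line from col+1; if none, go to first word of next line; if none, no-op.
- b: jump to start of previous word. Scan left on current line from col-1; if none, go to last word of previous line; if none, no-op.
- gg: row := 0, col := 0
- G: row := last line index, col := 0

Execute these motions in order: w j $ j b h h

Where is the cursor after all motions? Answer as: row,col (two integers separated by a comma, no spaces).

After 1 (w): row=0 col=5 char='s'
After 2 (j): row=1 col=5 char='_'
After 3 ($): row=1 col=13 char='x'
After 4 (j): row=2 col=8 char='e'
After 5 (b): row=2 col=5 char='b'
After 6 (h): row=2 col=4 char='_'
After 7 (h): row=2 col=3 char='n'

Answer: 2,3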